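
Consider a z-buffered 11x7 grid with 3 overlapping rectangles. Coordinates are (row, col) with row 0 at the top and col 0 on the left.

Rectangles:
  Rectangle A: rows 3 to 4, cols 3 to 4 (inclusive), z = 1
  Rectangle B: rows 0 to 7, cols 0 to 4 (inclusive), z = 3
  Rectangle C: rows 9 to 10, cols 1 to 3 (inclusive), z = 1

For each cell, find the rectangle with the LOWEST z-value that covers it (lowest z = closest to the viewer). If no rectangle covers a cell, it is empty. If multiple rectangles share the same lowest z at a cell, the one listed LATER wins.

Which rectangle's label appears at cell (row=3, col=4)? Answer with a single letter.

Answer: A

Derivation:
Check cell (3,4):
  A: rows 3-4 cols 3-4 z=1 -> covers; best now A (z=1)
  B: rows 0-7 cols 0-4 z=3 -> covers; best now A (z=1)
  C: rows 9-10 cols 1-3 -> outside (row miss)
Winner: A at z=1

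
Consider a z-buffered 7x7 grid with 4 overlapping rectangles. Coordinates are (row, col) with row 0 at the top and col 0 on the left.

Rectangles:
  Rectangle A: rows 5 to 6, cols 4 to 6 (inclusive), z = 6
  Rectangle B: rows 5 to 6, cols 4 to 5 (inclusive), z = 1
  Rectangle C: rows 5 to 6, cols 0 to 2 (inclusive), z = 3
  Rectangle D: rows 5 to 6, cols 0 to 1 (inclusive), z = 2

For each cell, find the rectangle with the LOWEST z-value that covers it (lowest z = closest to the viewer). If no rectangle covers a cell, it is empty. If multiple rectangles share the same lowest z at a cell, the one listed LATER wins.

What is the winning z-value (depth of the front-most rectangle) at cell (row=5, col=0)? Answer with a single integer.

Answer: 2

Derivation:
Check cell (5,0):
  A: rows 5-6 cols 4-6 -> outside (col miss)
  B: rows 5-6 cols 4-5 -> outside (col miss)
  C: rows 5-6 cols 0-2 z=3 -> covers; best now C (z=3)
  D: rows 5-6 cols 0-1 z=2 -> covers; best now D (z=2)
Winner: D at z=2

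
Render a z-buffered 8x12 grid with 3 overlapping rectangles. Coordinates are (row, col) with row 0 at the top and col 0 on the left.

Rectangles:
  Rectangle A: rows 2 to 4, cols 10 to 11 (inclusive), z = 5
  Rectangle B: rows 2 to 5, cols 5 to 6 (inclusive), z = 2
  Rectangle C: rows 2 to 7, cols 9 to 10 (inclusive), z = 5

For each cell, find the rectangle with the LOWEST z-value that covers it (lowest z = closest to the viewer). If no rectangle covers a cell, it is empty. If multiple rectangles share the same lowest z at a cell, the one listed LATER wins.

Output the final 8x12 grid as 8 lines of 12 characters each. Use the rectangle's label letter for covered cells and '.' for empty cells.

............
............
.....BB..CCA
.....BB..CCA
.....BB..CCA
.....BB..CC.
.........CC.
.........CC.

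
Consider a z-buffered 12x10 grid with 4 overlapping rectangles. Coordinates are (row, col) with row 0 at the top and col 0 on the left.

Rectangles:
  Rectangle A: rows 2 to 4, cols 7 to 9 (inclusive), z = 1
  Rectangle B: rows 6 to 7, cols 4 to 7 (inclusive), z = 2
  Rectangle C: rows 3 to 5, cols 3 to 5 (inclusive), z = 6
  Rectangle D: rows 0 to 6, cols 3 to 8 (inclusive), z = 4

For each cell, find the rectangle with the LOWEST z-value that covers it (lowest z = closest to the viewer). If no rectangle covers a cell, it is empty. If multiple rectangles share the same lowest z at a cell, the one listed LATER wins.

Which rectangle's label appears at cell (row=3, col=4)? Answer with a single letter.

Answer: D

Derivation:
Check cell (3,4):
  A: rows 2-4 cols 7-9 -> outside (col miss)
  B: rows 6-7 cols 4-7 -> outside (row miss)
  C: rows 3-5 cols 3-5 z=6 -> covers; best now C (z=6)
  D: rows 0-6 cols 3-8 z=4 -> covers; best now D (z=4)
Winner: D at z=4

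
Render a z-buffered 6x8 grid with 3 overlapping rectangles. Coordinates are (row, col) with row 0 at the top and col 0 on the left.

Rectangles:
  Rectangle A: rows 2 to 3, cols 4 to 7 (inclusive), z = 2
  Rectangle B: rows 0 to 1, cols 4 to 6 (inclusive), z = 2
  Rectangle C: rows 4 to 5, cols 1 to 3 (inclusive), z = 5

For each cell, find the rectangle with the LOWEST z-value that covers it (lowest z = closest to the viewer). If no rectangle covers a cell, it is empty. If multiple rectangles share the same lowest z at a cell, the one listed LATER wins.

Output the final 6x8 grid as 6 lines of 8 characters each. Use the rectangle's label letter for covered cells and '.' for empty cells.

....BBB.
....BBB.
....AAAA
....AAAA
.CCC....
.CCC....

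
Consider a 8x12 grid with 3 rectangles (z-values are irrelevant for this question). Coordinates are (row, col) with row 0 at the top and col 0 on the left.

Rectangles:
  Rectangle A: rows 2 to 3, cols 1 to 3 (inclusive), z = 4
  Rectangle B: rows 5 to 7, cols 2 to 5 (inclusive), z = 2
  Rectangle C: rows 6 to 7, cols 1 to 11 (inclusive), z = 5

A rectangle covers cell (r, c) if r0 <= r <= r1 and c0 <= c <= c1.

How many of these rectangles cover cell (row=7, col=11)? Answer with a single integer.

Check cell (7,11):
  A: rows 2-3 cols 1-3 -> outside (row miss)
  B: rows 5-7 cols 2-5 -> outside (col miss)
  C: rows 6-7 cols 1-11 -> covers
Count covering = 1

Answer: 1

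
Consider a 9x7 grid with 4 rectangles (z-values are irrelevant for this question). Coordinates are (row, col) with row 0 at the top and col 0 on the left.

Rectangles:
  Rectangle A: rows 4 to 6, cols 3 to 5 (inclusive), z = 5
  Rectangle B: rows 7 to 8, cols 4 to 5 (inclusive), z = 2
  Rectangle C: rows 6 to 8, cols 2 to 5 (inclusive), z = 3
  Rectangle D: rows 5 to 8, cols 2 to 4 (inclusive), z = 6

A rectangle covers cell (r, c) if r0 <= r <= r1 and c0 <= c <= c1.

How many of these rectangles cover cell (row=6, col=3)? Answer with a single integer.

Answer: 3

Derivation:
Check cell (6,3):
  A: rows 4-6 cols 3-5 -> covers
  B: rows 7-8 cols 4-5 -> outside (row miss)
  C: rows 6-8 cols 2-5 -> covers
  D: rows 5-8 cols 2-4 -> covers
Count covering = 3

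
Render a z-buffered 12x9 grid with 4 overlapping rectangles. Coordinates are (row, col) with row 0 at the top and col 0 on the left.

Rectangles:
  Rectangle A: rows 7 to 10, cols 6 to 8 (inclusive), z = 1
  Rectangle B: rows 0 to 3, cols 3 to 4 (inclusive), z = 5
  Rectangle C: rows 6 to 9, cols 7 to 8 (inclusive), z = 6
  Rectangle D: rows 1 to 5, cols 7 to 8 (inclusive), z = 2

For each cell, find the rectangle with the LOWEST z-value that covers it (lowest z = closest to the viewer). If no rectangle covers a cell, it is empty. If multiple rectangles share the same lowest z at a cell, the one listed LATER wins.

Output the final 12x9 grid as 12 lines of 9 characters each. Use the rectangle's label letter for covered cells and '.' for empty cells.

...BB....
...BB..DD
...BB..DD
...BB..DD
.......DD
.......DD
.......CC
......AAA
......AAA
......AAA
......AAA
.........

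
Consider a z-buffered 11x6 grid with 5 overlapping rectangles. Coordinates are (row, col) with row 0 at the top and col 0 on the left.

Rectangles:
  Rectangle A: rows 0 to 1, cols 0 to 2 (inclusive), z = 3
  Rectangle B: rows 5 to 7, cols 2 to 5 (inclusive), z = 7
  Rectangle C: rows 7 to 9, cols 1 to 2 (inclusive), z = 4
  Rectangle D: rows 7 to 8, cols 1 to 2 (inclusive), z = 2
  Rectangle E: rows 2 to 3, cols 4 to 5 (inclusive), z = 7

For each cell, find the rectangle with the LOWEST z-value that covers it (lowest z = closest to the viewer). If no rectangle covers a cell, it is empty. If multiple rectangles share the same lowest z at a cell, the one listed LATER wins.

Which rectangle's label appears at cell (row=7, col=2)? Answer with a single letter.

Check cell (7,2):
  A: rows 0-1 cols 0-2 -> outside (row miss)
  B: rows 5-7 cols 2-5 z=7 -> covers; best now B (z=7)
  C: rows 7-9 cols 1-2 z=4 -> covers; best now C (z=4)
  D: rows 7-8 cols 1-2 z=2 -> covers; best now D (z=2)
  E: rows 2-3 cols 4-5 -> outside (row miss)
Winner: D at z=2

Answer: D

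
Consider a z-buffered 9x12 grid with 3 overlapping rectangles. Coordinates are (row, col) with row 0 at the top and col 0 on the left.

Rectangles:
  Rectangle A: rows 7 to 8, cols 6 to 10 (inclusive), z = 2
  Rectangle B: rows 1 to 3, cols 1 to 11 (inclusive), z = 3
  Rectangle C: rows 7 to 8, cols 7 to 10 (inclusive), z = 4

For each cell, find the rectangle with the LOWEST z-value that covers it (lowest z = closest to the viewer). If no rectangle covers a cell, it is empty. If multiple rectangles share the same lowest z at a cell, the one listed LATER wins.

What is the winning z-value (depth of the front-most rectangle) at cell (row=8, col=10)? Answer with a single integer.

Answer: 2

Derivation:
Check cell (8,10):
  A: rows 7-8 cols 6-10 z=2 -> covers; best now A (z=2)
  B: rows 1-3 cols 1-11 -> outside (row miss)
  C: rows 7-8 cols 7-10 z=4 -> covers; best now A (z=2)
Winner: A at z=2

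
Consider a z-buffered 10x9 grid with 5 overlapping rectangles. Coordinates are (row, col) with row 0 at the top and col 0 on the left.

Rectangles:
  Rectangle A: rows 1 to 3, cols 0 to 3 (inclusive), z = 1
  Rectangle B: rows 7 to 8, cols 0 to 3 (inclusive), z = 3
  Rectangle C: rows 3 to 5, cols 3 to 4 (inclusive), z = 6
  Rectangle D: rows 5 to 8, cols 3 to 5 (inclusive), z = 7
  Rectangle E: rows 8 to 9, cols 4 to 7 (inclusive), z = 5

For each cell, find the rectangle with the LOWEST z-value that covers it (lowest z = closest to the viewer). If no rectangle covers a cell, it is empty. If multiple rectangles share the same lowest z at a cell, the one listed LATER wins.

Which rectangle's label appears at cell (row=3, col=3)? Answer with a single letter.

Answer: A

Derivation:
Check cell (3,3):
  A: rows 1-3 cols 0-3 z=1 -> covers; best now A (z=1)
  B: rows 7-8 cols 0-3 -> outside (row miss)
  C: rows 3-5 cols 3-4 z=6 -> covers; best now A (z=1)
  D: rows 5-8 cols 3-5 -> outside (row miss)
  E: rows 8-9 cols 4-7 -> outside (row miss)
Winner: A at z=1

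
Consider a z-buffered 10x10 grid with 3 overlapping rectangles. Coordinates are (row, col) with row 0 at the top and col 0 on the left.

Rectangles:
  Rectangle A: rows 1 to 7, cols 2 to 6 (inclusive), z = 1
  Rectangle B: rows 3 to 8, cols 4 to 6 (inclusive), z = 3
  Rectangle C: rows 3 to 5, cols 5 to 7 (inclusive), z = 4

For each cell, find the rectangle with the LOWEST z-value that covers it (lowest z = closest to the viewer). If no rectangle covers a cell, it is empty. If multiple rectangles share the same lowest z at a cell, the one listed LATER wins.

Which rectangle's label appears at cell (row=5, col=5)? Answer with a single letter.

Check cell (5,5):
  A: rows 1-7 cols 2-6 z=1 -> covers; best now A (z=1)
  B: rows 3-8 cols 4-6 z=3 -> covers; best now A (z=1)
  C: rows 3-5 cols 5-7 z=4 -> covers; best now A (z=1)
Winner: A at z=1

Answer: A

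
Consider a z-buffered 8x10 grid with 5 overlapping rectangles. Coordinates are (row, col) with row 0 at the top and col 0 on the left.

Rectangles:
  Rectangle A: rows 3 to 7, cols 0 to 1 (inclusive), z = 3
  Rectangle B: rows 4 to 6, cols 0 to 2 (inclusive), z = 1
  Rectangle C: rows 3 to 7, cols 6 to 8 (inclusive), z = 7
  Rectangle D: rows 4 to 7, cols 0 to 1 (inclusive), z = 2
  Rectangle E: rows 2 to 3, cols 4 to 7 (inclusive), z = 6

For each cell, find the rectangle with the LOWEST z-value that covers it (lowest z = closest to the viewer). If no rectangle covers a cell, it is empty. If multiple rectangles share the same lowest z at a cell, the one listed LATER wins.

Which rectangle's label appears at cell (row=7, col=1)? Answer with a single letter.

Check cell (7,1):
  A: rows 3-7 cols 0-1 z=3 -> covers; best now A (z=3)
  B: rows 4-6 cols 0-2 -> outside (row miss)
  C: rows 3-7 cols 6-8 -> outside (col miss)
  D: rows 4-7 cols 0-1 z=2 -> covers; best now D (z=2)
  E: rows 2-3 cols 4-7 -> outside (row miss)
Winner: D at z=2

Answer: D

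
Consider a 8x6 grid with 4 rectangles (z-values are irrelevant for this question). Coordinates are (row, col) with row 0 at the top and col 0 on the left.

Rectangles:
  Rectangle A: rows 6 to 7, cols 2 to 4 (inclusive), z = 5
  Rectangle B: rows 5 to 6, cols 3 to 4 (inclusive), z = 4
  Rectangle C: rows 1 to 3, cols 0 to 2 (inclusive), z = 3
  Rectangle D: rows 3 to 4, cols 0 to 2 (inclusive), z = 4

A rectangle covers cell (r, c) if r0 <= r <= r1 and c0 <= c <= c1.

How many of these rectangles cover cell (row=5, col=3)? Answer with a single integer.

Answer: 1

Derivation:
Check cell (5,3):
  A: rows 6-7 cols 2-4 -> outside (row miss)
  B: rows 5-6 cols 3-4 -> covers
  C: rows 1-3 cols 0-2 -> outside (row miss)
  D: rows 3-4 cols 0-2 -> outside (row miss)
Count covering = 1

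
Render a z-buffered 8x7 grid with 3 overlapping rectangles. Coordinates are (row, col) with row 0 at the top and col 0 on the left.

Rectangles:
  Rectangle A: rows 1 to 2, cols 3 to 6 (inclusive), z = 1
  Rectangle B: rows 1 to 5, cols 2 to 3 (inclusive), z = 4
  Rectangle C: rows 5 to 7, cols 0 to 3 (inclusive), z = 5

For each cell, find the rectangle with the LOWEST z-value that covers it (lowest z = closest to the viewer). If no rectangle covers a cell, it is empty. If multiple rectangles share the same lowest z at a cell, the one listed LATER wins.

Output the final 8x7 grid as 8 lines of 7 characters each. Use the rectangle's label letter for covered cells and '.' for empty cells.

.......
..BAAAA
..BAAAA
..BB...
..BB...
CCBB...
CCCC...
CCCC...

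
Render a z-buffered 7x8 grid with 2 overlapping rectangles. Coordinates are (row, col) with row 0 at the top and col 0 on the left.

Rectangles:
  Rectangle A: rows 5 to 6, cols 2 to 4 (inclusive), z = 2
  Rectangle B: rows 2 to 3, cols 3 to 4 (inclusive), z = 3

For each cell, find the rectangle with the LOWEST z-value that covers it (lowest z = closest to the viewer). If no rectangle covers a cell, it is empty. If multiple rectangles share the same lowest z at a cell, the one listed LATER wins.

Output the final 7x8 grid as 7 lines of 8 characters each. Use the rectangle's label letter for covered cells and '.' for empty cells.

........
........
...BB...
...BB...
........
..AAA...
..AAA...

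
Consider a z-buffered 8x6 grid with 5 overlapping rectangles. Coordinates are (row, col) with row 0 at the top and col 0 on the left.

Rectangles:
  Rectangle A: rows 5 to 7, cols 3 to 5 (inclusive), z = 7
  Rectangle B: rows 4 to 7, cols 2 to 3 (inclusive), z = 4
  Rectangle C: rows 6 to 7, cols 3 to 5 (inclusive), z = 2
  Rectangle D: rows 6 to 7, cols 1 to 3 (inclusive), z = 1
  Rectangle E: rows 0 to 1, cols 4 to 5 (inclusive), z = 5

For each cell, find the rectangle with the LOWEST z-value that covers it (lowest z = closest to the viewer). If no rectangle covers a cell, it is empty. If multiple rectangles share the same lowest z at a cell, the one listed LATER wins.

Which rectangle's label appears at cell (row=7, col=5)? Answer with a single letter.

Answer: C

Derivation:
Check cell (7,5):
  A: rows 5-7 cols 3-5 z=7 -> covers; best now A (z=7)
  B: rows 4-7 cols 2-3 -> outside (col miss)
  C: rows 6-7 cols 3-5 z=2 -> covers; best now C (z=2)
  D: rows 6-7 cols 1-3 -> outside (col miss)
  E: rows 0-1 cols 4-5 -> outside (row miss)
Winner: C at z=2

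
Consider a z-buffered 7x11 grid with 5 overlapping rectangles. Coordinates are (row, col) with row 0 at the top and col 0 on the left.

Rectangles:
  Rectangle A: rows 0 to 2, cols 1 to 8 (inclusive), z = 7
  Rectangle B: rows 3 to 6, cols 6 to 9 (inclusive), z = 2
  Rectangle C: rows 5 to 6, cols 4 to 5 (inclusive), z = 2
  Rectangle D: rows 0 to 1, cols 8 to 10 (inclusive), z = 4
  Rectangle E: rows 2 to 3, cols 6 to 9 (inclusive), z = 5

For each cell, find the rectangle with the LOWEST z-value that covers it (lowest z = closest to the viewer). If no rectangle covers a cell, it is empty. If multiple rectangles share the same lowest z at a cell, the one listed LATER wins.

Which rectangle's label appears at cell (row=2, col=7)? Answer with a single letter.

Check cell (2,7):
  A: rows 0-2 cols 1-8 z=7 -> covers; best now A (z=7)
  B: rows 3-6 cols 6-9 -> outside (row miss)
  C: rows 5-6 cols 4-5 -> outside (row miss)
  D: rows 0-1 cols 8-10 -> outside (row miss)
  E: rows 2-3 cols 6-9 z=5 -> covers; best now E (z=5)
Winner: E at z=5

Answer: E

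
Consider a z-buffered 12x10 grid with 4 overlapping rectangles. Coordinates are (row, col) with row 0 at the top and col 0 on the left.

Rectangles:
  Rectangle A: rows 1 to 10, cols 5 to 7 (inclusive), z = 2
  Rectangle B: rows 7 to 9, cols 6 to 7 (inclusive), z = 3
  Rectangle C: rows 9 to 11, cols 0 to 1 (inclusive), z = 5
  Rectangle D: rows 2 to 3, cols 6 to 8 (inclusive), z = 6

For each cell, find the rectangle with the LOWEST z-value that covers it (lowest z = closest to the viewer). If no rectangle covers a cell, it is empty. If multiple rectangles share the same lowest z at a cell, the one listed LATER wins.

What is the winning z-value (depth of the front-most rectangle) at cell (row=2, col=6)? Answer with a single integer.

Check cell (2,6):
  A: rows 1-10 cols 5-7 z=2 -> covers; best now A (z=2)
  B: rows 7-9 cols 6-7 -> outside (row miss)
  C: rows 9-11 cols 0-1 -> outside (row miss)
  D: rows 2-3 cols 6-8 z=6 -> covers; best now A (z=2)
Winner: A at z=2

Answer: 2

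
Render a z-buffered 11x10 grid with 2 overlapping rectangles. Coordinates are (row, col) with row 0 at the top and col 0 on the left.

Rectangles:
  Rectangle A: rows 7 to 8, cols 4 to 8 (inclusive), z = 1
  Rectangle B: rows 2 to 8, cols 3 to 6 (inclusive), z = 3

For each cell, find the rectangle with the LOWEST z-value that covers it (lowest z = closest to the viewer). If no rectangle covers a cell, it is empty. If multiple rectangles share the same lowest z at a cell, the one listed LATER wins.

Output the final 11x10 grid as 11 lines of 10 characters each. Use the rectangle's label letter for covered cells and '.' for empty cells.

..........
..........
...BBBB...
...BBBB...
...BBBB...
...BBBB...
...BBBB...
...BAAAAA.
...BAAAAA.
..........
..........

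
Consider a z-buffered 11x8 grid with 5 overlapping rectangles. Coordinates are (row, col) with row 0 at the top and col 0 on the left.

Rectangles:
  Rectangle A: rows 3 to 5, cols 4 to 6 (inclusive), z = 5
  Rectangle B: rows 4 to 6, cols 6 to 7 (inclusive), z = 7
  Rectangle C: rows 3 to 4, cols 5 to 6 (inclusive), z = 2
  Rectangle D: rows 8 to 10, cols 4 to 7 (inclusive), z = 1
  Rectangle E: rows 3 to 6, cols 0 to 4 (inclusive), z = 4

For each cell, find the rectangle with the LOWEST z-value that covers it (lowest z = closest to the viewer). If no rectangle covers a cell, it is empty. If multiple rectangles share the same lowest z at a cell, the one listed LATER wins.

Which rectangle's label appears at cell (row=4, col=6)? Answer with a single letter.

Check cell (4,6):
  A: rows 3-5 cols 4-6 z=5 -> covers; best now A (z=5)
  B: rows 4-6 cols 6-7 z=7 -> covers; best now A (z=5)
  C: rows 3-4 cols 5-6 z=2 -> covers; best now C (z=2)
  D: rows 8-10 cols 4-7 -> outside (row miss)
  E: rows 3-6 cols 0-4 -> outside (col miss)
Winner: C at z=2

Answer: C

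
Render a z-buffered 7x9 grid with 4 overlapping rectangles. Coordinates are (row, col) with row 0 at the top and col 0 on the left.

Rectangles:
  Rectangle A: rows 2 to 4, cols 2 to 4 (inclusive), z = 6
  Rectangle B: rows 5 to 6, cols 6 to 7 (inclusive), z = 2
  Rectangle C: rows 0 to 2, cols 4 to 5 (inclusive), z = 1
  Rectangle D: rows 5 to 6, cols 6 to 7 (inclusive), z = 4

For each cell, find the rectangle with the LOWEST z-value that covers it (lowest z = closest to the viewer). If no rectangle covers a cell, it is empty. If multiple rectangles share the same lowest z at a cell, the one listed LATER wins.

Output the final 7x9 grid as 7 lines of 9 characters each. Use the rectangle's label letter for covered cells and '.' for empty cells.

....CC...
....CC...
..AACC...
..AAA....
..AAA....
......BB.
......BB.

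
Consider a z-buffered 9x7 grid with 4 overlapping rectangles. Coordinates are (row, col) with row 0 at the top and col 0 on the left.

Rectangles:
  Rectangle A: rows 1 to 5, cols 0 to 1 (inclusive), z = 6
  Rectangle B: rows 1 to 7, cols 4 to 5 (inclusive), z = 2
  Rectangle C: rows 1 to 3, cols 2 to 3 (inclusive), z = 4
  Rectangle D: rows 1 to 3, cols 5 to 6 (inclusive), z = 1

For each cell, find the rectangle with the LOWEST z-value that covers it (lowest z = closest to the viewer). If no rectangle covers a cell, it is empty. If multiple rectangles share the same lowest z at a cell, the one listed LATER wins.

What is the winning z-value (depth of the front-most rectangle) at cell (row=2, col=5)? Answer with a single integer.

Answer: 1

Derivation:
Check cell (2,5):
  A: rows 1-5 cols 0-1 -> outside (col miss)
  B: rows 1-7 cols 4-5 z=2 -> covers; best now B (z=2)
  C: rows 1-3 cols 2-3 -> outside (col miss)
  D: rows 1-3 cols 5-6 z=1 -> covers; best now D (z=1)
Winner: D at z=1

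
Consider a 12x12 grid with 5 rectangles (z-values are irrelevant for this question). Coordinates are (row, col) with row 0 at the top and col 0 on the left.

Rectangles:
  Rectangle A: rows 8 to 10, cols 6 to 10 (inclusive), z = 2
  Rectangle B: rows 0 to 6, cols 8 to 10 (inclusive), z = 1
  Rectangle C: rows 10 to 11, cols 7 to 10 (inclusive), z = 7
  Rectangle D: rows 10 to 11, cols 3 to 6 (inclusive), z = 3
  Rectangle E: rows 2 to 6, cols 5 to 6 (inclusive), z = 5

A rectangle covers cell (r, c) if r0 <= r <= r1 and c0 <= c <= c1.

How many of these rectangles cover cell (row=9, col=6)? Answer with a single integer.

Answer: 1

Derivation:
Check cell (9,6):
  A: rows 8-10 cols 6-10 -> covers
  B: rows 0-6 cols 8-10 -> outside (row miss)
  C: rows 10-11 cols 7-10 -> outside (row miss)
  D: rows 10-11 cols 3-6 -> outside (row miss)
  E: rows 2-6 cols 5-6 -> outside (row miss)
Count covering = 1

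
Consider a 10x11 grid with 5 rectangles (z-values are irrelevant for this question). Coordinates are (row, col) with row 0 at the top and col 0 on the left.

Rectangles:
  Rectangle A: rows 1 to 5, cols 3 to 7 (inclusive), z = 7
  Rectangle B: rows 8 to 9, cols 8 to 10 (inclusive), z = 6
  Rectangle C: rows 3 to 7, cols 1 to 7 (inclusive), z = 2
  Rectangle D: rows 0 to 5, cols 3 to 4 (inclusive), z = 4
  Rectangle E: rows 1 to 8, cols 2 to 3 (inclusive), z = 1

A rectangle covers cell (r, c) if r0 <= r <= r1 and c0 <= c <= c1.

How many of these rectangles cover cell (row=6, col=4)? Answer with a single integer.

Check cell (6,4):
  A: rows 1-5 cols 3-7 -> outside (row miss)
  B: rows 8-9 cols 8-10 -> outside (row miss)
  C: rows 3-7 cols 1-7 -> covers
  D: rows 0-5 cols 3-4 -> outside (row miss)
  E: rows 1-8 cols 2-3 -> outside (col miss)
Count covering = 1

Answer: 1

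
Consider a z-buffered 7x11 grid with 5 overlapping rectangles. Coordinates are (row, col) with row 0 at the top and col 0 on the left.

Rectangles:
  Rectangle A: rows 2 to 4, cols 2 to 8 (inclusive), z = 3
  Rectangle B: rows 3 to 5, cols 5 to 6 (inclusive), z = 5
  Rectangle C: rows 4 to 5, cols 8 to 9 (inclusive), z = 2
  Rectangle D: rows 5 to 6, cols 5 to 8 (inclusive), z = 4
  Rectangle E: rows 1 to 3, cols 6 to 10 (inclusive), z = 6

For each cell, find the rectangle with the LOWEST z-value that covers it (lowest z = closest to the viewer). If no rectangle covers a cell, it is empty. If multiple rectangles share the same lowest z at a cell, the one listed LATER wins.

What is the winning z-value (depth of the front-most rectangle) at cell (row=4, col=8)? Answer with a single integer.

Check cell (4,8):
  A: rows 2-4 cols 2-8 z=3 -> covers; best now A (z=3)
  B: rows 3-5 cols 5-6 -> outside (col miss)
  C: rows 4-5 cols 8-9 z=2 -> covers; best now C (z=2)
  D: rows 5-6 cols 5-8 -> outside (row miss)
  E: rows 1-3 cols 6-10 -> outside (row miss)
Winner: C at z=2

Answer: 2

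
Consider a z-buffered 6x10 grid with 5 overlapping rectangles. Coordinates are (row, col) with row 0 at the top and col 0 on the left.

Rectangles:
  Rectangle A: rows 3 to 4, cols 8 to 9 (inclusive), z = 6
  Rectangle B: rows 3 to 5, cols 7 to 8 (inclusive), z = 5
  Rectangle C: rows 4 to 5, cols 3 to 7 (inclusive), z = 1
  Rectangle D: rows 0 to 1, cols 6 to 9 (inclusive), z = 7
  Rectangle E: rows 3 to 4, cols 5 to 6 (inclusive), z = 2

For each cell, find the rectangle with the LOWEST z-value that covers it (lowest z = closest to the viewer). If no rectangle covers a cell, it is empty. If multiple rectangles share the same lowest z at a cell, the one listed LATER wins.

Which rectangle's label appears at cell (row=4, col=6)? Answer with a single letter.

Check cell (4,6):
  A: rows 3-4 cols 8-9 -> outside (col miss)
  B: rows 3-5 cols 7-8 -> outside (col miss)
  C: rows 4-5 cols 3-7 z=1 -> covers; best now C (z=1)
  D: rows 0-1 cols 6-9 -> outside (row miss)
  E: rows 3-4 cols 5-6 z=2 -> covers; best now C (z=1)
Winner: C at z=1

Answer: C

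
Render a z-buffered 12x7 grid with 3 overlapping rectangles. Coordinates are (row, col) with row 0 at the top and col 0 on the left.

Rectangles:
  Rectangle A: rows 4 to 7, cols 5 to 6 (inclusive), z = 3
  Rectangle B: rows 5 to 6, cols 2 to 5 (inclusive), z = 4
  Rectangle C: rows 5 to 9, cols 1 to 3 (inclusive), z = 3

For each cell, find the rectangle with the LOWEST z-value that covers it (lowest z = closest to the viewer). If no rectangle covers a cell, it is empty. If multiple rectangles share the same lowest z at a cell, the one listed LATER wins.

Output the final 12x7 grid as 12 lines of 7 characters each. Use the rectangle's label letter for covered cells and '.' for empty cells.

.......
.......
.......
.......
.....AA
.CCCBAA
.CCCBAA
.CCC.AA
.CCC...
.CCC...
.......
.......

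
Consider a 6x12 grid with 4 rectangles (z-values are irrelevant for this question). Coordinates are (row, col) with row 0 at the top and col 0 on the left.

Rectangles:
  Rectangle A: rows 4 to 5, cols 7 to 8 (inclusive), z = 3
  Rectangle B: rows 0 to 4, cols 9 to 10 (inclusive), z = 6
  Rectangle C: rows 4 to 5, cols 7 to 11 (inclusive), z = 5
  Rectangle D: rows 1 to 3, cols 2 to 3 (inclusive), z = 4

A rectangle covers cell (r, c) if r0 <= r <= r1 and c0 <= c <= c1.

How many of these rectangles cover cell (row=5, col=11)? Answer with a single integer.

Answer: 1

Derivation:
Check cell (5,11):
  A: rows 4-5 cols 7-8 -> outside (col miss)
  B: rows 0-4 cols 9-10 -> outside (row miss)
  C: rows 4-5 cols 7-11 -> covers
  D: rows 1-3 cols 2-3 -> outside (row miss)
Count covering = 1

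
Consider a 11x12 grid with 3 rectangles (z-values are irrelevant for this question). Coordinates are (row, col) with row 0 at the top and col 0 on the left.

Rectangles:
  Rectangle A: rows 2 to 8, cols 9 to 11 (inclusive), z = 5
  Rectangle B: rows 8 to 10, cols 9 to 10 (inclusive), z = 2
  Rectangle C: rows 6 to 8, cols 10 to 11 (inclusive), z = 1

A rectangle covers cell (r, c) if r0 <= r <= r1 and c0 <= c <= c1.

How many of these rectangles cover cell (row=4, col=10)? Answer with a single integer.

Check cell (4,10):
  A: rows 2-8 cols 9-11 -> covers
  B: rows 8-10 cols 9-10 -> outside (row miss)
  C: rows 6-8 cols 10-11 -> outside (row miss)
Count covering = 1

Answer: 1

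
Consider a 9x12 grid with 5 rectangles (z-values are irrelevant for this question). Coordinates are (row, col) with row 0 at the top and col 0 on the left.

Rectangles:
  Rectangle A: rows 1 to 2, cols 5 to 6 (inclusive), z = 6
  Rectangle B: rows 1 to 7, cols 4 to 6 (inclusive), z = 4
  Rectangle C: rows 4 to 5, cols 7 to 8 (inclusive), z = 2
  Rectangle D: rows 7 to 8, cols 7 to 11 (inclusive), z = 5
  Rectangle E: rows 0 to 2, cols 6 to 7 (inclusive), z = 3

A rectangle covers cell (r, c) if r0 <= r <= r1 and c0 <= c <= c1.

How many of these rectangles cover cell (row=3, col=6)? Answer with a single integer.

Check cell (3,6):
  A: rows 1-2 cols 5-6 -> outside (row miss)
  B: rows 1-7 cols 4-6 -> covers
  C: rows 4-5 cols 7-8 -> outside (row miss)
  D: rows 7-8 cols 7-11 -> outside (row miss)
  E: rows 0-2 cols 6-7 -> outside (row miss)
Count covering = 1

Answer: 1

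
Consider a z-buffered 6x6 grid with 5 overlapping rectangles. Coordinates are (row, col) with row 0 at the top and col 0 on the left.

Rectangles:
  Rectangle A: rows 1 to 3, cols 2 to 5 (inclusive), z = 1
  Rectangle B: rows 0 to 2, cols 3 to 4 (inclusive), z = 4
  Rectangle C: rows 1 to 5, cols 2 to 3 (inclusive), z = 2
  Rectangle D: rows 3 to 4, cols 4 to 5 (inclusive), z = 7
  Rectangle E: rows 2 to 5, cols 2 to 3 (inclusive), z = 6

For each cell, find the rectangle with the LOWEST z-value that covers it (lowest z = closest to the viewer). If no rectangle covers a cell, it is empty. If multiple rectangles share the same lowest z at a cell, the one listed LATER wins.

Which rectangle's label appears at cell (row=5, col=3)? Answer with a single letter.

Answer: C

Derivation:
Check cell (5,3):
  A: rows 1-3 cols 2-5 -> outside (row miss)
  B: rows 0-2 cols 3-4 -> outside (row miss)
  C: rows 1-5 cols 2-3 z=2 -> covers; best now C (z=2)
  D: rows 3-4 cols 4-5 -> outside (row miss)
  E: rows 2-5 cols 2-3 z=6 -> covers; best now C (z=2)
Winner: C at z=2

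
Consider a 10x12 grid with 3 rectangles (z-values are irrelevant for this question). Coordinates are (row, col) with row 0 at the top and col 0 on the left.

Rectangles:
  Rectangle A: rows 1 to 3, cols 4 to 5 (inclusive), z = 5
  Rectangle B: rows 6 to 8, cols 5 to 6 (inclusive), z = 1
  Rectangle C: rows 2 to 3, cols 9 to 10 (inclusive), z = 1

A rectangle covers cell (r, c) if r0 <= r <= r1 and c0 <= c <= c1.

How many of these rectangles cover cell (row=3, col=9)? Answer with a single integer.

Answer: 1

Derivation:
Check cell (3,9):
  A: rows 1-3 cols 4-5 -> outside (col miss)
  B: rows 6-8 cols 5-6 -> outside (row miss)
  C: rows 2-3 cols 9-10 -> covers
Count covering = 1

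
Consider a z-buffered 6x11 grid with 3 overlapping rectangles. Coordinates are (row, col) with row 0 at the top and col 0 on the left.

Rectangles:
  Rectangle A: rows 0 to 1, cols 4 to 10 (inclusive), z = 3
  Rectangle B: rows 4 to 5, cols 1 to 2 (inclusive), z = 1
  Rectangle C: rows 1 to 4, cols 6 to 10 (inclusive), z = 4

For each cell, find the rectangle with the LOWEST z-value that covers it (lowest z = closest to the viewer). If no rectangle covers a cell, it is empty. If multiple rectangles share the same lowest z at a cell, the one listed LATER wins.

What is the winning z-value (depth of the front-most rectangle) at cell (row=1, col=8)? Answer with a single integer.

Check cell (1,8):
  A: rows 0-1 cols 4-10 z=3 -> covers; best now A (z=3)
  B: rows 4-5 cols 1-2 -> outside (row miss)
  C: rows 1-4 cols 6-10 z=4 -> covers; best now A (z=3)
Winner: A at z=3

Answer: 3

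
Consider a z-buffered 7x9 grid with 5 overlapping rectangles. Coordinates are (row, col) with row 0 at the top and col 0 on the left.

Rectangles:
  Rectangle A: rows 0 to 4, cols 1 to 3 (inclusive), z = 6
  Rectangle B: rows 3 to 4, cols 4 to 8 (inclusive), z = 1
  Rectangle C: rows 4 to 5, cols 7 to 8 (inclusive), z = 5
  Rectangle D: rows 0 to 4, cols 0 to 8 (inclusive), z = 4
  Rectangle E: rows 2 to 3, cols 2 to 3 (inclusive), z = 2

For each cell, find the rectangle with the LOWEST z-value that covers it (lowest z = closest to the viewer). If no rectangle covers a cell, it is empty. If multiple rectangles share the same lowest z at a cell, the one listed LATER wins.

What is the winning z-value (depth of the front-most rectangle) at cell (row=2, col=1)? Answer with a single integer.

Check cell (2,1):
  A: rows 0-4 cols 1-3 z=6 -> covers; best now A (z=6)
  B: rows 3-4 cols 4-8 -> outside (row miss)
  C: rows 4-5 cols 7-8 -> outside (row miss)
  D: rows 0-4 cols 0-8 z=4 -> covers; best now D (z=4)
  E: rows 2-3 cols 2-3 -> outside (col miss)
Winner: D at z=4

Answer: 4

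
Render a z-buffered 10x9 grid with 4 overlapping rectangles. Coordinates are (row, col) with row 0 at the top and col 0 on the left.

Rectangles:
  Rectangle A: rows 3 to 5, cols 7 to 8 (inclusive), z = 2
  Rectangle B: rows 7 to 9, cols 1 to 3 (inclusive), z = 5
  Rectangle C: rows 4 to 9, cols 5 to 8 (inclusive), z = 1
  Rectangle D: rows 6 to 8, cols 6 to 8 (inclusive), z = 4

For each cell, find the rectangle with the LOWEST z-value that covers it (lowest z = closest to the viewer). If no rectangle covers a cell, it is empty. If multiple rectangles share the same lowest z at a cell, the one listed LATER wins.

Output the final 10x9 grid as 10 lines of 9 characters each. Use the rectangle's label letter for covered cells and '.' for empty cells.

.........
.........
.........
.......AA
.....CCCC
.....CCCC
.....CCCC
.BBB.CCCC
.BBB.CCCC
.BBB.CCCC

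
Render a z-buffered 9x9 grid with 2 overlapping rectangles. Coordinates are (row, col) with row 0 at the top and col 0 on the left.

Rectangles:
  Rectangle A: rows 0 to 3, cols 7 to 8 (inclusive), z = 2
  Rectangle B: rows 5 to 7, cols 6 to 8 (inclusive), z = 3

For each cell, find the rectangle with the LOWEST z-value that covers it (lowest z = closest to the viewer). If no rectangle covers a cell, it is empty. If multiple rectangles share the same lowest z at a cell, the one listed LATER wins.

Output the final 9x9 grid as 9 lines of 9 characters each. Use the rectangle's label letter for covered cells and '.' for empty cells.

.......AA
.......AA
.......AA
.......AA
.........
......BBB
......BBB
......BBB
.........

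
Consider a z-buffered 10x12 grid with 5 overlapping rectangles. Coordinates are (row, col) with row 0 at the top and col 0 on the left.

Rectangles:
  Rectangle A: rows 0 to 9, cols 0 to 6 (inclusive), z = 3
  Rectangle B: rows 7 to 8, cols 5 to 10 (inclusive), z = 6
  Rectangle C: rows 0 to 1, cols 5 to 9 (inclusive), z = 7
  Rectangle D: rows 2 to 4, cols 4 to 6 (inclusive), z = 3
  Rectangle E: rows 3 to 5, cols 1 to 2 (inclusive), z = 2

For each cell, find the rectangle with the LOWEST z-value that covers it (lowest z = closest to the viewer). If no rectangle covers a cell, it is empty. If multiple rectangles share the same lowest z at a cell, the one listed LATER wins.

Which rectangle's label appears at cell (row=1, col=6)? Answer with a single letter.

Answer: A

Derivation:
Check cell (1,6):
  A: rows 0-9 cols 0-6 z=3 -> covers; best now A (z=3)
  B: rows 7-8 cols 5-10 -> outside (row miss)
  C: rows 0-1 cols 5-9 z=7 -> covers; best now A (z=3)
  D: rows 2-4 cols 4-6 -> outside (row miss)
  E: rows 3-5 cols 1-2 -> outside (row miss)
Winner: A at z=3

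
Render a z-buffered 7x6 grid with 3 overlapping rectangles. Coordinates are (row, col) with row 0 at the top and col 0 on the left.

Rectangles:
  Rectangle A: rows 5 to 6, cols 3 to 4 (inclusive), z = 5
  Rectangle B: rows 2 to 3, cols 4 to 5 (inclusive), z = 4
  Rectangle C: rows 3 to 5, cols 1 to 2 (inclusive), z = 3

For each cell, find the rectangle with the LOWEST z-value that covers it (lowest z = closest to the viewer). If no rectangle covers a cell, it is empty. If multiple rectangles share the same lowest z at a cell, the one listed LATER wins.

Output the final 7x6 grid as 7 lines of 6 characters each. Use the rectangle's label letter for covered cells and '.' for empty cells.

......
......
....BB
.CC.BB
.CC...
.CCAA.
...AA.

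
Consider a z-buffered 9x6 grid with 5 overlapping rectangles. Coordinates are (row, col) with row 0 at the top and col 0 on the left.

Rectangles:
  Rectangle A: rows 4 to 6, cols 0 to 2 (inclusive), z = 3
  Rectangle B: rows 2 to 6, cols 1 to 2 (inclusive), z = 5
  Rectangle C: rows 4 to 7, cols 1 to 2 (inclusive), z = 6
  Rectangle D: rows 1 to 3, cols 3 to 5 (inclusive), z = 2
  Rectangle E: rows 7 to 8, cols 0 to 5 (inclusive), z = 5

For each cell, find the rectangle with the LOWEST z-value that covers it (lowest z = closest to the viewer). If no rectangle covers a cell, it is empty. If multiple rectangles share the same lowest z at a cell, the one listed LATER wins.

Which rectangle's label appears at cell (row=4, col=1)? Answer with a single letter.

Answer: A

Derivation:
Check cell (4,1):
  A: rows 4-6 cols 0-2 z=3 -> covers; best now A (z=3)
  B: rows 2-6 cols 1-2 z=5 -> covers; best now A (z=3)
  C: rows 4-7 cols 1-2 z=6 -> covers; best now A (z=3)
  D: rows 1-3 cols 3-5 -> outside (row miss)
  E: rows 7-8 cols 0-5 -> outside (row miss)
Winner: A at z=3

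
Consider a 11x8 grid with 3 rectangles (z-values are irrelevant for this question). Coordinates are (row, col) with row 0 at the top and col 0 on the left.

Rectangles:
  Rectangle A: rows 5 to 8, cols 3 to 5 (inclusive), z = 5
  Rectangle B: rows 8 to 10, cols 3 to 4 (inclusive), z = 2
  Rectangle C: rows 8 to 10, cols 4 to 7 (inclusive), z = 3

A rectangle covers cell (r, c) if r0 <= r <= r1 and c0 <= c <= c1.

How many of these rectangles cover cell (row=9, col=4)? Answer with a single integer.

Answer: 2

Derivation:
Check cell (9,4):
  A: rows 5-8 cols 3-5 -> outside (row miss)
  B: rows 8-10 cols 3-4 -> covers
  C: rows 8-10 cols 4-7 -> covers
Count covering = 2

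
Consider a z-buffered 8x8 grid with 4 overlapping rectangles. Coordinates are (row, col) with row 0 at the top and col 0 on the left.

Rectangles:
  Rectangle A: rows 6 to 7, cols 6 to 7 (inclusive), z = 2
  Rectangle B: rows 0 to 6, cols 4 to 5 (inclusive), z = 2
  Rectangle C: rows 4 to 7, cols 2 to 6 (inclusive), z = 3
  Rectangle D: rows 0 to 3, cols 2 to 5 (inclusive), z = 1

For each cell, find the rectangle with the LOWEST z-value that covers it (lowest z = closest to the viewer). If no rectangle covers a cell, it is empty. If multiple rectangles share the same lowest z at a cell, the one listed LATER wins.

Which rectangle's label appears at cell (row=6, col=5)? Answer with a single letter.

Answer: B

Derivation:
Check cell (6,5):
  A: rows 6-7 cols 6-7 -> outside (col miss)
  B: rows 0-6 cols 4-5 z=2 -> covers; best now B (z=2)
  C: rows 4-7 cols 2-6 z=3 -> covers; best now B (z=2)
  D: rows 0-3 cols 2-5 -> outside (row miss)
Winner: B at z=2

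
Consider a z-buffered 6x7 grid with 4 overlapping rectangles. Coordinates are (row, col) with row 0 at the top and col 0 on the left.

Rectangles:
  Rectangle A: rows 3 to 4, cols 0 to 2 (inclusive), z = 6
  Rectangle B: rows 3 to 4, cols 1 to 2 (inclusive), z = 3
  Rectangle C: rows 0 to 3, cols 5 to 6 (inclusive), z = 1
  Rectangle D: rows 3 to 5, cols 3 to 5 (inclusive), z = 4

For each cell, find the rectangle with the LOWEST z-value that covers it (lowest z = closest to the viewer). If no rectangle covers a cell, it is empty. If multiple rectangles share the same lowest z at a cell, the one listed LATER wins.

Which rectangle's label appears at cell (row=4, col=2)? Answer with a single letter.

Answer: B

Derivation:
Check cell (4,2):
  A: rows 3-4 cols 0-2 z=6 -> covers; best now A (z=6)
  B: rows 3-4 cols 1-2 z=3 -> covers; best now B (z=3)
  C: rows 0-3 cols 5-6 -> outside (row miss)
  D: rows 3-5 cols 3-5 -> outside (col miss)
Winner: B at z=3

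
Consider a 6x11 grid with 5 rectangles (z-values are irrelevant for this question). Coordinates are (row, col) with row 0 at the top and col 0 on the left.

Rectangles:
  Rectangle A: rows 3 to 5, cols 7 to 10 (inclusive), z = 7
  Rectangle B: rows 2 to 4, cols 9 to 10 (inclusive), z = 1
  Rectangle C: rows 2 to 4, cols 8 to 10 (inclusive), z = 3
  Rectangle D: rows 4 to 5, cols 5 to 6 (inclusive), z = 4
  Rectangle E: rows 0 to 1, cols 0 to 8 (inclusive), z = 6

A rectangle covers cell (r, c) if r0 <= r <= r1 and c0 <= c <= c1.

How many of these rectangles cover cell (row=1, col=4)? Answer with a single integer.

Check cell (1,4):
  A: rows 3-5 cols 7-10 -> outside (row miss)
  B: rows 2-4 cols 9-10 -> outside (row miss)
  C: rows 2-4 cols 8-10 -> outside (row miss)
  D: rows 4-5 cols 5-6 -> outside (row miss)
  E: rows 0-1 cols 0-8 -> covers
Count covering = 1

Answer: 1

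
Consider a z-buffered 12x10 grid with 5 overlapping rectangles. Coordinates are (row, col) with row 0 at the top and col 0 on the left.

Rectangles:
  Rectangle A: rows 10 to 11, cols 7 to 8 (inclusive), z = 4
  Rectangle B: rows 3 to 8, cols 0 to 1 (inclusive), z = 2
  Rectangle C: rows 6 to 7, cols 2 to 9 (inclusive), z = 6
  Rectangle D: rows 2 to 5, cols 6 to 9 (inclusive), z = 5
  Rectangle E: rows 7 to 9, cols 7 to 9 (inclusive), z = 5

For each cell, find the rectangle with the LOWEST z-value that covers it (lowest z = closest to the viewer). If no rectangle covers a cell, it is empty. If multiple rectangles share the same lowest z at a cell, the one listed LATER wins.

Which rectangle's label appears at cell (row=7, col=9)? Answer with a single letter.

Answer: E

Derivation:
Check cell (7,9):
  A: rows 10-11 cols 7-8 -> outside (row miss)
  B: rows 3-8 cols 0-1 -> outside (col miss)
  C: rows 6-7 cols 2-9 z=6 -> covers; best now C (z=6)
  D: rows 2-5 cols 6-9 -> outside (row miss)
  E: rows 7-9 cols 7-9 z=5 -> covers; best now E (z=5)
Winner: E at z=5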